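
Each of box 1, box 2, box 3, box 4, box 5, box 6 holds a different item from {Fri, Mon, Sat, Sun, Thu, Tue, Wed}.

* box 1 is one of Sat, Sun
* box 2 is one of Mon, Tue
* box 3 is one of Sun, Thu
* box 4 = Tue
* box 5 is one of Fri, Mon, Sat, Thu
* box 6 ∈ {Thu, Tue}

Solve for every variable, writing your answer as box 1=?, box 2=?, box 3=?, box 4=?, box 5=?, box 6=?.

box 4 has just one choice, so box 4 = Tue. Eliminate Tue elsewhere: box 2, box 6.
That leaves box 6 = Thu. Remove Thu from box 3, box 5.
That leaves box 2 = Mon. Remove Mon from box 5.
box 3's domain is down to {Sun}, so box 3 = Sun. So box 1 can't be Sun.
box 1's domain is down to {Sat}, so box 1 = Sat. Remove Sat from box 5.
box 5's domain is down to {Fri}, so box 5 = Fri.

box 1=Sat, box 2=Mon, box 3=Sun, box 4=Tue, box 5=Fri, box 6=Thu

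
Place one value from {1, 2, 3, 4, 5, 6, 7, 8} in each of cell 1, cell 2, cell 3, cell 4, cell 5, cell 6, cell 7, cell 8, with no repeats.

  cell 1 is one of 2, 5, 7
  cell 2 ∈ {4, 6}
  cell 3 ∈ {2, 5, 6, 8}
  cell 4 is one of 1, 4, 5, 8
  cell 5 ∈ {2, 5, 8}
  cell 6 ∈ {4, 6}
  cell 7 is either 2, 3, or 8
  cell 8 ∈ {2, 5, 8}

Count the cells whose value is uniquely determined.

3

Among the 8 variables, 1 fits only cell 4 (and all 8 values in {1, 2, 3, 4, 5, 6, 7, 8} must be used), so cell 4 = 1.
The 7 still-open variables draw from only 7 values {2, 3, 4, 5, 6, 7, 8}, so each is used; only cell 7 can be 3, hence cell 7 = 3.
Among the 6 still-open variables, 7 fits only cell 1 (and all 6 values in {2, 4, 5, 6, 7, 8} must be used), so cell 1 = 7.
The 2 variables cell 2 and cell 6 are confined to {4, 6}, which locks those values in; drop them from cell 3.
Determined: cell 1=7, cell 4=1, cell 7=3. The other cells each still have more than one consistent value. That makes 3.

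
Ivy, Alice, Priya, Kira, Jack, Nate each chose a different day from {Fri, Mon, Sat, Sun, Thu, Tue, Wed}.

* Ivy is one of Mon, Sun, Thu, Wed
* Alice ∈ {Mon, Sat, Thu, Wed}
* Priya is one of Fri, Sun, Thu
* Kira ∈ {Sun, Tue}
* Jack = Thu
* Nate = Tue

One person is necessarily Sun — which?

Jack has just one choice, so Jack = Thu. So Ivy, Alice, Priya can't be Thu.
Nate's domain is down to {Tue}, so Nate = Tue. Strike Tue from Kira.
So Sun goes to Kira.

Kira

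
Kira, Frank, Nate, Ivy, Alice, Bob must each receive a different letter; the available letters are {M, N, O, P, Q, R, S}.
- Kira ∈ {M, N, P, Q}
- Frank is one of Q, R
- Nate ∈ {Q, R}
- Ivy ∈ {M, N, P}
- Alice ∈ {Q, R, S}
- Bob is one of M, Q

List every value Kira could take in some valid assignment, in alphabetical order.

N, P

Among the 6 variables, S fits only Alice (and all 6 values in {M, N, P, Q, R, S} must be used), so Alice = S.
Frank and Nate between them cover only {Q, R} — a naked pair. Remove those values from Kira, Bob.
Bob must be M (only option left). Strike M from Kira, Ivy.
No further eliminations apply; Kira can still be any of N, P.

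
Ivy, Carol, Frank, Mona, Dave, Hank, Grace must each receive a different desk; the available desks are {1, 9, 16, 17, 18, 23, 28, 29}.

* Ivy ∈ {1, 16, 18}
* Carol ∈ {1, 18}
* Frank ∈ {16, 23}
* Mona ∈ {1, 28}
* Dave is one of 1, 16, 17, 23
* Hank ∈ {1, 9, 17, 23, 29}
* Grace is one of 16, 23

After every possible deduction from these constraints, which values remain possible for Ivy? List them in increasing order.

1, 18

Frank and Grace between them cover only {16, 23} — a naked pair. Remove those values from Ivy, Dave, Hank.
Ivy and Carol share exactly the 2 values {1, 18}; by pigeonhole those values go to them, so strike 1, 18 from Mona, Dave, Hank.
Mona must be 28 (only option left).
Dave must be 17 (only option left). Eliminate 17 elsewhere: Hank.
No further eliminations apply; Ivy can still be any of 1, 18.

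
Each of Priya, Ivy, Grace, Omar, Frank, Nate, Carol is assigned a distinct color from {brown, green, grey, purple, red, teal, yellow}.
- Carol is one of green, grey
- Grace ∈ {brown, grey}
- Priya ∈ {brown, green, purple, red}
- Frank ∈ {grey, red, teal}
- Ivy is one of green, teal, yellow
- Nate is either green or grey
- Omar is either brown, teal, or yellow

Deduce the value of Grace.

brown

The 7 variables draw from only 7 values {brown, green, grey, purple, red, teal, yellow}, so each is used; only Priya can be purple, hence Priya = purple.
Among the 6 still-open variables, red fits only Frank (and all 6 values in {brown, green, grey, red, teal, yellow} must be used), so Frank = red.
Nate and Carol share exactly the 2 values {green, grey}; by pigeonhole those values go to them, so strike green, grey from Ivy, Grace.
So Grace = brown.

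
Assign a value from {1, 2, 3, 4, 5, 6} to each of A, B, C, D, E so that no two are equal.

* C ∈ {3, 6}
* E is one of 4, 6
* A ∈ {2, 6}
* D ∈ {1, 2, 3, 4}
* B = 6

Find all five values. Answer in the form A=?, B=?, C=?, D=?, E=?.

A=2, B=6, C=3, D=1, E=4

B must be 6 (only option left). So A, C, E can't be 6.
C must be 3 (only option left). So D can't be 3.
E has just one choice, so E = 4. So D can't be 4.
A's domain is down to {2}, so A = 2. Eliminate 2 elsewhere: D.
That leaves D = 1.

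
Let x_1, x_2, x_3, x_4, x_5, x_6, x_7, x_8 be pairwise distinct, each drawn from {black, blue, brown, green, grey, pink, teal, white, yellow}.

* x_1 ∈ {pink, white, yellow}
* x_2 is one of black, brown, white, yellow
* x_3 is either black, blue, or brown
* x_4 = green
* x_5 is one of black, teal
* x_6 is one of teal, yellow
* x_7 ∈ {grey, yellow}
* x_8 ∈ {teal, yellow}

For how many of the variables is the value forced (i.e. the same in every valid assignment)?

x_4 must be green (only option left).
x_6 and x_8 between them cover only {teal, yellow} — a naked pair. Remove those values from x_1, x_2, x_5, x_7.
x_5's domain is down to {black}, so x_5 = black. Eliminate black elsewhere: x_2, x_3.
x_7 has just one choice, so x_7 = grey.
Determined: x_4=green, x_5=black, x_7=grey. The other variables each still have more than one consistent value. That makes 3.

3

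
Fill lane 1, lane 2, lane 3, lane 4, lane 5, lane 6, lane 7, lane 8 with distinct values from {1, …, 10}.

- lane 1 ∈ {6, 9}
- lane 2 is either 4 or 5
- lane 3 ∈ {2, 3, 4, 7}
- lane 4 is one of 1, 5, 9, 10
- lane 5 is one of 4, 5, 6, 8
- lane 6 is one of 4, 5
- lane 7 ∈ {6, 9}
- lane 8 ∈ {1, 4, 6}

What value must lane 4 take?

The 2 variables lane 1 and lane 7 are confined to {6, 9}, which locks those values in; drop them from lane 4, lane 5, lane 8.
lane 2 and lane 6 share exactly the 2 values {4, 5}; by pigeonhole those values go to them, so strike 4, 5 from lane 3, lane 4, lane 5, lane 8.
lane 5 has just one choice, so lane 5 = 8.
lane 8 must be 1 (only option left). Remove 1 from lane 4.
So lane 4 = 10.

10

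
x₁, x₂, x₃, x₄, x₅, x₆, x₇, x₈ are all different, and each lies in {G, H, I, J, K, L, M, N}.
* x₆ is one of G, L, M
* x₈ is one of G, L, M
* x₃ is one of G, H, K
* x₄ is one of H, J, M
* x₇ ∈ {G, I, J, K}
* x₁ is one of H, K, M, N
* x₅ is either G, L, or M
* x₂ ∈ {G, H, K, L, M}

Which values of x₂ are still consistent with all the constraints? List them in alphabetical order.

H, K

Among the 8 variables, I fits only x₇ (and all 8 values in {G, H, I, J, K, L, M, N} must be used), so x₇ = I.
Among the 7 still-open variables, J fits only x₄ (and all 7 values in {G, H, J, K, L, M, N} must be used), so x₄ = J.
Among the 6 still-open variables, N fits only x₁ (and all 6 values in {G, H, K, L, M, N} must be used), so x₁ = N.
x₅, x₆, x₈ share exactly the 3 values {G, L, M}; by pigeonhole those values go to them, so strike G, L, M from x₂, x₃.
No further eliminations apply; x₂ can still be any of H, K.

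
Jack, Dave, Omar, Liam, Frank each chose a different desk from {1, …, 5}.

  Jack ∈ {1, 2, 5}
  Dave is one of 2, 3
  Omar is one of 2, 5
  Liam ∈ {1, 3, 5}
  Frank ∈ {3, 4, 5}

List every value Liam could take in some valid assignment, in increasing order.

1, 3, 5

Among the 5 variables, 4 fits only Frank (and all 5 values in {1, 2, 3, 4, 5} must be used), so Frank = 4.
No further eliminations apply; Liam can still be any of 1, 3, 5.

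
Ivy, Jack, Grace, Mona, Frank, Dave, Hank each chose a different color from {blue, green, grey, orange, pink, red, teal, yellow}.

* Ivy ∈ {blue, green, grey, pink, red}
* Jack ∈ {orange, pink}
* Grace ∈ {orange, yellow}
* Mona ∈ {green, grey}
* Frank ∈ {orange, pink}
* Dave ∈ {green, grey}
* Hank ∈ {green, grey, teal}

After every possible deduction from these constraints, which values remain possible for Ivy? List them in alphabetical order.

blue, red

The 2 variables Jack and Frank are confined to {orange, pink}, which locks those values in; drop them from Ivy, Grace.
Grace must be yellow (only option left).
Mona and Dave share exactly the 2 values {green, grey}; by pigeonhole those values go to them, so strike green, grey from Ivy, Hank.
That leaves Hank = teal.
No further eliminations apply; Ivy can still be any of blue, red.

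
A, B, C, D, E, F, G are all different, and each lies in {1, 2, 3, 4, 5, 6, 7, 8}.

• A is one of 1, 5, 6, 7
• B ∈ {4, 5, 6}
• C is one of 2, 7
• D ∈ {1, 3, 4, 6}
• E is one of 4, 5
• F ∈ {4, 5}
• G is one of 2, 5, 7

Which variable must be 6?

B

The 7 variables together cover exactly {1, 2, 3, 4, 5, 6, 7} — 7 values for 7 variables — and 3 appears only in D's list, so D = 3.
The 6 still-open variables draw from only 6 values {1, 2, 4, 5, 6, 7}, so each is used; only A can be 1, hence A = 1.
The 5 still-open variables together cover exactly {2, 4, 5, 6, 7} — 5 values for 5 variables — and 6 appears only in B's list, so B = 6.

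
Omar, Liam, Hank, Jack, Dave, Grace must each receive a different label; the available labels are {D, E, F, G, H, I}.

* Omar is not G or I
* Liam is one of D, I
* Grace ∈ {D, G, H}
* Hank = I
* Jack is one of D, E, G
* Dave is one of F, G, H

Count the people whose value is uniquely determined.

Hank has just one choice, so Hank = I. Eliminate I elsewhere: Liam.
That leaves Liam = D. Eliminate D elsewhere: Omar, Jack, Grace.
Determined: Liam=D, Hank=I. The other people each still have more than one consistent value. That makes 2.

2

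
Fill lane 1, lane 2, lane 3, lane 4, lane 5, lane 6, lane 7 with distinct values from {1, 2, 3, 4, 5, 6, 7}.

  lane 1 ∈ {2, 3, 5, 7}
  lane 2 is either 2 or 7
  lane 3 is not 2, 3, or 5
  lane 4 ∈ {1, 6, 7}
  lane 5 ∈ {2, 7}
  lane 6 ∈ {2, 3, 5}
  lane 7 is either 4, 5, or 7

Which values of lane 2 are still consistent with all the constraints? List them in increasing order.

The 2 variables lane 2 and lane 5 are confined to {2, 7}, which locks those values in; drop them from lane 1, lane 3, lane 4, lane 6, lane 7.
lane 1 and lane 6 between them cover only {3, 5} — a naked pair. Remove those values from lane 7.
lane 7 has just one choice, so lane 7 = 4. Strike 4 from lane 3.
No further eliminations apply; lane 2 can still be any of 2, 7.

2, 7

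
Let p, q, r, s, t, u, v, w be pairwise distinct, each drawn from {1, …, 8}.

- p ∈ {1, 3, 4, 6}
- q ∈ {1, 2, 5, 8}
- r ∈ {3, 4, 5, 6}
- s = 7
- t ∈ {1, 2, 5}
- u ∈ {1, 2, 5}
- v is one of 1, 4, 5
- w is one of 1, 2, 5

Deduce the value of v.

s's domain is down to {7}, so s = 7.
The 7 still-open variables together cover exactly {1, 2, 3, 4, 5, 6, 8} — 7 values for 7 variables — and 8 appears only in q's list, so q = 8.
t, u, w between them cover only {1, 2, 5} — a naked triple. Remove those values from p, r, v.
So v = 4.

4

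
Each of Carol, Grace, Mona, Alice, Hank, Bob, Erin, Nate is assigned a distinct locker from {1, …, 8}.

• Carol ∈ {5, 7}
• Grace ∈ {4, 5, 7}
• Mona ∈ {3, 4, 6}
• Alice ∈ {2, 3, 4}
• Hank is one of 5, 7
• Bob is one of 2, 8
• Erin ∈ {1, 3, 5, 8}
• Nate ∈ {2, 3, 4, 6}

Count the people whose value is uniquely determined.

3

The 8 variables draw from only 8 values {1, 2, 3, 4, 5, 6, 7, 8}, so each is used; only Erin can be 1, hence Erin = 1.
The 7 still-open variables draw from only 7 values {2, 3, 4, 5, 6, 7, 8}, so each is used; only Bob can be 8, hence Bob = 8.
The 2 variables Carol and Hank are confined to {5, 7}, which locks those values in; drop them from Grace.
Grace has just one choice, so Grace = 4. So Mona, Alice, Nate can't be 4.
Determined: Grace=4, Bob=8, Erin=1. The other people each still have more than one consistent value. That makes 3.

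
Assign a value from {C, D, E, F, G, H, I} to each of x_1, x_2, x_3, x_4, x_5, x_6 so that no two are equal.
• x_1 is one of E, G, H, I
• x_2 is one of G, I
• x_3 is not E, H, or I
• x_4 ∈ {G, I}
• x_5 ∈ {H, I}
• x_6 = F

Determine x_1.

E

x_6's domain is down to {F}, so x_6 = F. So x_3 can't be F.
x_2 and x_4 share exactly the 2 values {G, I}; by pigeonhole those values go to them, so strike G, I from x_1, x_3, x_5.
x_5 must be H (only option left). Remove H from x_1.
So x_1 = E.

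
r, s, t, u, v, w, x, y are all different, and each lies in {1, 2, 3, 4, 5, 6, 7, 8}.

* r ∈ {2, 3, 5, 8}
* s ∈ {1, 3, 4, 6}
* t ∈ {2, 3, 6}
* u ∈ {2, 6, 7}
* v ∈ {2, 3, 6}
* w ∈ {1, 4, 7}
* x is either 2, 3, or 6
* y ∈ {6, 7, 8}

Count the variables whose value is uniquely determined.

3

The 8 variables draw from only 8 values {1, 2, 3, 4, 5, 6, 7, 8}, so each is used; only r can be 5, hence r = 5.
The 7 still-open variables together cover exactly {1, 2, 3, 4, 6, 7, 8} — 7 values for 7 variables — and 8 appears only in y's list, so y = 8.
t, v, x share exactly the 3 values {2, 3, 6}; by pigeonhole those values go to them, so strike 2, 3, 6 from s, u.
That leaves u = 7. So w can't be 7.
Determined: r=5, u=7, y=8. The other variables each still have more than one consistent value. That makes 3.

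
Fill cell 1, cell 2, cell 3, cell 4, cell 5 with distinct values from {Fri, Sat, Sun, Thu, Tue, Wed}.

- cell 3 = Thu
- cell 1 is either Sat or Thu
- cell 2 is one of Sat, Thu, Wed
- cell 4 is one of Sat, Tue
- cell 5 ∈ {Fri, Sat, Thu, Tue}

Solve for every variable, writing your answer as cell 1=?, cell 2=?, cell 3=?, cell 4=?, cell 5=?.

cell 1=Sat, cell 2=Wed, cell 3=Thu, cell 4=Tue, cell 5=Fri

cell 3 must be Thu (only option left). Strike Thu from cell 1, cell 2, cell 5.
That leaves cell 1 = Sat. Eliminate Sat elsewhere: cell 2, cell 4, cell 5.
cell 2 has just one choice, so cell 2 = Wed.
That leaves cell 4 = Tue. Remove Tue from cell 5.
cell 5's domain is down to {Fri}, so cell 5 = Fri.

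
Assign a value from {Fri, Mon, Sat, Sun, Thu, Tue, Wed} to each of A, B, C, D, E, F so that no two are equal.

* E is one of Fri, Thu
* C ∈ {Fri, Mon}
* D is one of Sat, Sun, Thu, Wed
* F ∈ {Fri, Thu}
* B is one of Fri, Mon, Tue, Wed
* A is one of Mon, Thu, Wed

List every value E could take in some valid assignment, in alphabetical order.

E and F share exactly the 2 values {Fri, Thu}; by pigeonhole those values go to them, so strike Fri, Thu from A, B, C, D.
That leaves C = Mon. Remove Mon from A, B.
That leaves A = Wed. Strike Wed from B, D.
B must be Tue (only option left).
No further eliminations apply; E can still be any of Fri, Thu.

Fri, Thu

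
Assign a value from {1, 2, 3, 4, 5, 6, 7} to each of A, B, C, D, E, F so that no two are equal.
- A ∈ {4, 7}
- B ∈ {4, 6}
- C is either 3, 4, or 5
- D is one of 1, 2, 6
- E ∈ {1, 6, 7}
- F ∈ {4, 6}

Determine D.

B and F share exactly the 2 values {4, 6}; by pigeonhole those values go to them, so strike 4, 6 from A, C, D, E.
A has just one choice, so A = 7. So E can't be 7.
E has just one choice, so E = 1. Eliminate 1 elsewhere: D.
So D = 2.

2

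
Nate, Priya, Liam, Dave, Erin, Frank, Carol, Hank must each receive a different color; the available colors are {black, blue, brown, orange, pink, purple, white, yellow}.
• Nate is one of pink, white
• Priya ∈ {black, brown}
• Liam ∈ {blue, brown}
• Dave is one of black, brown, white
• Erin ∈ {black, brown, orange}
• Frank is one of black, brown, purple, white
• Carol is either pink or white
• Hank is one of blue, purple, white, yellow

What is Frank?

purple

The 8 variables together cover exactly {black, blue, brown, orange, pink, purple, white, yellow} — 8 values for 8 variables — and orange appears only in Erin's list, so Erin = orange.
The 7 still-open variables draw from only 7 values {black, blue, brown, pink, purple, white, yellow}, so each is used; only Hank can be yellow, hence Hank = yellow.
The 6 still-open variables together cover exactly {black, blue, brown, pink, purple, white} — 6 values for 6 variables — and blue appears only in Liam's list, so Liam = blue.
The 5 still-open variables draw from only 5 values {black, brown, pink, purple, white}, so each is used; only Frank can be purple, hence Frank = purple.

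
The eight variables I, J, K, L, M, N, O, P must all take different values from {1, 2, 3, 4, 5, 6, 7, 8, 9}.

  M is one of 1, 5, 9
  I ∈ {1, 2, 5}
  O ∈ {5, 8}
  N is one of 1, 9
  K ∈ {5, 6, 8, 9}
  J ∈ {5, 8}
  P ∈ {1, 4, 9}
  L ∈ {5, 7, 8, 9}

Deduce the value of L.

The 8 variables draw from only 8 values {1, 2, 4, 5, 6, 7, 8, 9}, so each is used; only I can be 2, hence I = 2.
The 7 still-open variables together cover exactly {1, 4, 5, 6, 7, 8, 9} — 7 values for 7 variables — and 4 appears only in P's list, so P = 4.
The 6 still-open variables together cover exactly {1, 5, 6, 7, 8, 9} — 6 values for 6 variables — and 6 appears only in K's list, so K = 6.
The 5 still-open variables together cover exactly {1, 5, 7, 8, 9} — 5 values for 5 variables — and 7 appears only in L's list, so L = 7.

7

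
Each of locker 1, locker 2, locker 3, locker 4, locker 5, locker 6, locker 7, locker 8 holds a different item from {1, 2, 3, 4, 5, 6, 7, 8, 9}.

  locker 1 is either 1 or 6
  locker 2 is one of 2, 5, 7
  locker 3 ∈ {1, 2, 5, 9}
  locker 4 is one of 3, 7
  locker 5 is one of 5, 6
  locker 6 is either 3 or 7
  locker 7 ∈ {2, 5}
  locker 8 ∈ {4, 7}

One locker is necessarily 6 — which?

Among the 8 variables, 4 fits only locker 8 (and all 8 values in {1, 2, 3, 4, 5, 6, 7, 9} must be used), so locker 8 = 4.
The 7 still-open variables draw from only 7 values {1, 2, 3, 5, 6, 7, 9}, so each is used; only locker 3 can be 9, hence locker 3 = 9.
Among the 6 still-open variables, 1 fits only locker 1 (and all 6 values in {1, 2, 3, 5, 6, 7} must be used), so locker 1 = 1.
Among the 5 still-open variables, 6 fits only locker 5 (and all 5 values in {2, 3, 5, 6, 7} must be used), so locker 5 = 6.

locker 5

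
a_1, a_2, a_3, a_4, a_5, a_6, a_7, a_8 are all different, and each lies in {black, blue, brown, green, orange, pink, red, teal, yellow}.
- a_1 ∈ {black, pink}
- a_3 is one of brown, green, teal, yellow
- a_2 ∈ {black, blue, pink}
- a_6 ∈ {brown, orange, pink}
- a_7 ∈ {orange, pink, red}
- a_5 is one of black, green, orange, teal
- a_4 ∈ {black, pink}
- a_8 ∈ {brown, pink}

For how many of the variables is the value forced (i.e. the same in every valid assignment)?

a_1 and a_4 between them cover only {black, pink} — a naked pair. Remove those values from a_2, a_5, a_6, a_7, a_8.
That leaves a_2 = blue.
a_8's domain is down to {brown}, so a_8 = brown. So a_3, a_6 can't be brown.
a_6 must be orange (only option left). Eliminate orange elsewhere: a_5, a_7.
That leaves a_7 = red.
Determined: a_2=blue, a_6=orange, a_7=red, a_8=brown. The other variables each still have more than one consistent value. That makes 4.

4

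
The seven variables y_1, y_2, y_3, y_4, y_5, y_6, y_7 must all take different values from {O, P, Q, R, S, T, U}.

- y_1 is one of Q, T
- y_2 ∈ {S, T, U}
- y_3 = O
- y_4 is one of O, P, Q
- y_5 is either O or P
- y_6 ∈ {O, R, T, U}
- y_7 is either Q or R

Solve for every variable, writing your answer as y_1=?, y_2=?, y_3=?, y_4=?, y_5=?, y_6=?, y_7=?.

y_1=T, y_2=S, y_3=O, y_4=Q, y_5=P, y_6=U, y_7=R

y_3's domain is down to {O}, so y_3 = O. Remove O from y_4, y_5, y_6.
y_5 must be P (only option left). Eliminate P elsewhere: y_4.
y_4 has just one choice, so y_4 = Q. Strike Q from y_1, y_7.
y_7's domain is down to {R}, so y_7 = R. So y_6 can't be R.
y_1's domain is down to {T}, so y_1 = T. Remove T from y_2, y_6.
y_6 must be U (only option left). Eliminate U elsewhere: y_2.
y_2's domain is down to {S}, so y_2 = S.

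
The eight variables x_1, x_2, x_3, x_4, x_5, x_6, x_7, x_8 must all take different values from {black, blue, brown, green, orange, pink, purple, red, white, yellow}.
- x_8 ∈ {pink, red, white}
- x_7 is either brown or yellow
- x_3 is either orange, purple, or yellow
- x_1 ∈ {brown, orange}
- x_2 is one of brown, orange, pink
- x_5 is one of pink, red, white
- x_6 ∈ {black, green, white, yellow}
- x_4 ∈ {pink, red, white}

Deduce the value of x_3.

The 3 variables x_4, x_5, x_8 are confined to {pink, red, white}, which locks those values in; drop them from x_2, x_6.
x_1 and x_2 between them cover only {brown, orange} — a naked pair. Remove those values from x_3, x_7.
That leaves x_7 = yellow. So x_3, x_6 can't be yellow.
So x_3 = purple.

purple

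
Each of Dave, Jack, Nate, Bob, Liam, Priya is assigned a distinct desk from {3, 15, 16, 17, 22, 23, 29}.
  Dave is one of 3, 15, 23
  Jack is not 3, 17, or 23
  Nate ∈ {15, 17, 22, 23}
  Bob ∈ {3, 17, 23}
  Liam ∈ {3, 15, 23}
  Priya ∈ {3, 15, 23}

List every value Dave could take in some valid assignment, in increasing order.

3, 15, 23

The 3 variables Dave, Liam, Priya are confined to {3, 15, 23}, which locks those values in; drop them from Jack, Nate, Bob.
Bob must be 17 (only option left). Remove 17 from Nate.
That leaves Nate = 22. Eliminate 22 elsewhere: Jack.
No further eliminations apply; Dave can still be any of 3, 15, 23.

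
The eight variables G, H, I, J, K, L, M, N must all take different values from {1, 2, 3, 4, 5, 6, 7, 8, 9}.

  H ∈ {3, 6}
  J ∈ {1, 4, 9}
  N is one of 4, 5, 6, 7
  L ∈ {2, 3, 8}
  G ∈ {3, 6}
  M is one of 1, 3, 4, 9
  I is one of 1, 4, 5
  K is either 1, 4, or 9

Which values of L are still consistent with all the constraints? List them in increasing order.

2, 8

G and H between them cover only {3, 6} — a naked pair. Remove those values from L, M, N.
J, K, M share exactly the 3 values {1, 4, 9}; by pigeonhole those values go to them, so strike 1, 4, 9 from I, N.
That leaves I = 5. Remove 5 from N.
N must be 7 (only option left).
No further eliminations apply; L can still be any of 2, 8.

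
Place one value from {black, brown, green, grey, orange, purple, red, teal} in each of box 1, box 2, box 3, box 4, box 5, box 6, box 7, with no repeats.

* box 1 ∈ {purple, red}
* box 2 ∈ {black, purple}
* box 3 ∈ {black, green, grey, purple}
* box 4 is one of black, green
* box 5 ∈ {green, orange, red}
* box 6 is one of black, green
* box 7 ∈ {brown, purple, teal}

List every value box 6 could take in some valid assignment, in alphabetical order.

black, green

box 4 and box 6 share exactly the 2 values {black, green}; by pigeonhole those values go to them, so strike black, green from box 2, box 3, box 5.
box 2's domain is down to {purple}, so box 2 = purple. Eliminate purple elsewhere: box 1, box 3, box 7.
box 3 has just one choice, so box 3 = grey.
box 1 has just one choice, so box 1 = red. Eliminate red elsewhere: box 5.
box 5 has just one choice, so box 5 = orange.
No further eliminations apply; box 6 can still be any of black, green.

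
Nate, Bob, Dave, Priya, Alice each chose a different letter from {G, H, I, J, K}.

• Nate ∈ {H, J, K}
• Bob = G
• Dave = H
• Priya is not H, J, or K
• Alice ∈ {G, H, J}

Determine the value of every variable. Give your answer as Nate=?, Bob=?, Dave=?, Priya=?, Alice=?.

Nate=K, Bob=G, Dave=H, Priya=I, Alice=J

Bob's domain is down to {G}, so Bob = G. Strike G from Priya, Alice.
Dave's domain is down to {H}, so Dave = H. So Nate, Alice can't be H.
Priya has just one choice, so Priya = I.
Alice's domain is down to {J}, so Alice = J. Eliminate J elsewhere: Nate.
Nate must be K (only option left).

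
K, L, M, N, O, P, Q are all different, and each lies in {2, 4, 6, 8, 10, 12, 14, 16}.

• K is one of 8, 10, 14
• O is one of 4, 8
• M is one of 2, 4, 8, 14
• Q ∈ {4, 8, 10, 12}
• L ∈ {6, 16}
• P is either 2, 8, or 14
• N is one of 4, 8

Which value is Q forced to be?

12

The 2 variables N and O are confined to {4, 8}, which locks those values in; drop them from K, M, P, Q.
The 2 variables M and P are confined to {2, 14}, which locks those values in; drop them from K.
That leaves K = 10. Eliminate 10 elsewhere: Q.
So Q = 12.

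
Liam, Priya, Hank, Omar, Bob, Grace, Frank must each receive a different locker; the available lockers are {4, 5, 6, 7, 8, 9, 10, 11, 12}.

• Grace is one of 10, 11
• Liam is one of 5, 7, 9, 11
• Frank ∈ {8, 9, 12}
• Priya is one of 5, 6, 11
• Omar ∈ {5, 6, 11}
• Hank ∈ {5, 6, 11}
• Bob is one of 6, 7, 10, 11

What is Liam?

9

Priya, Hank, Omar between them cover only {5, 6, 11} — a naked triple. Remove those values from Liam, Bob, Grace.
Grace must be 10 (only option left). Remove 10 from Bob.
Bob's domain is down to {7}, so Bob = 7. Remove 7 from Liam.
So Liam = 9.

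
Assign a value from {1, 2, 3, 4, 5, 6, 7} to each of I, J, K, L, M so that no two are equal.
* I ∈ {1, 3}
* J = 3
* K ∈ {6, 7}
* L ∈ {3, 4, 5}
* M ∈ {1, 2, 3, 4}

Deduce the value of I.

1

J must be 3 (only option left). So I, L, M can't be 3.
So I = 1.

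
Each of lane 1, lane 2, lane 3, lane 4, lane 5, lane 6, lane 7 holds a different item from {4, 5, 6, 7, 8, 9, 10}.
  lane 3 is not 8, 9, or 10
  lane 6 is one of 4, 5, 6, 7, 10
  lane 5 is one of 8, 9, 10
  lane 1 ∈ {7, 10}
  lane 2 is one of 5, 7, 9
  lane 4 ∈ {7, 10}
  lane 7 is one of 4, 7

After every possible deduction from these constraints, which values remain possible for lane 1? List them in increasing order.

The 7 variables together cover exactly {4, 5, 6, 7, 8, 9, 10} — 7 values for 7 variables — and 8 appears only in lane 5's list, so lane 5 = 8.
Among the 6 still-open variables, 9 fits only lane 2 (and all 6 values in {4, 5, 6, 7, 9, 10} must be used), so lane 2 = 9.
lane 1 and lane 4 share exactly the 2 values {7, 10}; by pigeonhole those values go to them, so strike 7, 10 from lane 3, lane 6, lane 7.
lane 7 must be 4 (only option left). Eliminate 4 elsewhere: lane 3, lane 6.
No further eliminations apply; lane 1 can still be any of 7, 10.

7, 10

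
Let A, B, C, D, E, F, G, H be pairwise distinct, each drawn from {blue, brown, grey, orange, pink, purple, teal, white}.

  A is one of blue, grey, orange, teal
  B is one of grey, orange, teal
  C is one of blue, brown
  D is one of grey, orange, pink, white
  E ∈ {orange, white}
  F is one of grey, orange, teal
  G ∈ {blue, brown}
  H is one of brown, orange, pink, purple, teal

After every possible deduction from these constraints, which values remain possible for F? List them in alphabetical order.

grey, orange, teal

Among the 8 variables, purple fits only H (and all 8 values in {blue, brown, grey, orange, pink, purple, teal, white} must be used), so H = purple.
The 7 still-open variables together cover exactly {blue, brown, grey, orange, pink, teal, white} — 7 values for 7 variables — and pink appears only in D's list, so D = pink.
The 6 still-open variables together cover exactly {blue, brown, grey, orange, teal, white} — 6 values for 6 variables — and white appears only in E's list, so E = white.
The 2 variables C and G are confined to {blue, brown}, which locks those values in; drop them from A.
No further eliminations apply; F can still be any of grey, orange, teal.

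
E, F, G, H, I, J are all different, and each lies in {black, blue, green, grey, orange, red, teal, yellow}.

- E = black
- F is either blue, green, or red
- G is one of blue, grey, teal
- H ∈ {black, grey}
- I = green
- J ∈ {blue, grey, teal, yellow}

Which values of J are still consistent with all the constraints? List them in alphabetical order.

blue, teal, yellow

E's domain is down to {black}, so E = black. So H can't be black.
H must be grey (only option left). Strike grey from G, J.
I has just one choice, so I = green. So F can't be green.
No further eliminations apply; J can still be any of blue, teal, yellow.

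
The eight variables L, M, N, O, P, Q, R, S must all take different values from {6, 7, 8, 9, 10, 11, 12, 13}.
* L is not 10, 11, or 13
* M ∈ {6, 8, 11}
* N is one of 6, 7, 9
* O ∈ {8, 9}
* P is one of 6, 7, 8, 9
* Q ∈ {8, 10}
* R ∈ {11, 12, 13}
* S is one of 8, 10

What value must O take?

9

The 8 variables draw from only 8 values {6, 7, 8, 9, 10, 11, 12, 13}, so each is used; only R can be 13, hence R = 13.
The 7 still-open variables draw from only 7 values {6, 7, 8, 9, 10, 11, 12}, so each is used; only M can be 11, hence M = 11.
The 6 still-open variables together cover exactly {6, 7, 8, 9, 10, 12} — 6 values for 6 variables — and 12 appears only in L's list, so L = 12.
Q and S share exactly the 2 values {8, 10}; by pigeonhole those values go to them, so strike 8, 10 from O, P.
So O = 9.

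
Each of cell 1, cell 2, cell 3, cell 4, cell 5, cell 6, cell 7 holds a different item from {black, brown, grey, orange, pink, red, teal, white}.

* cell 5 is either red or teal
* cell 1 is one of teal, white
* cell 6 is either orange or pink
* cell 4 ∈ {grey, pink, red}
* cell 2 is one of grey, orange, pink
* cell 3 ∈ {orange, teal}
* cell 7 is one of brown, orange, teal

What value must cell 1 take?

white

The 7 variables together cover exactly {brown, grey, orange, pink, red, teal, white} — 7 values for 7 variables — and brown appears only in cell 7's list, so cell 7 = brown.
The 6 still-open variables together cover exactly {grey, orange, pink, red, teal, white} — 6 values for 6 variables — and white appears only in cell 1's list, so cell 1 = white.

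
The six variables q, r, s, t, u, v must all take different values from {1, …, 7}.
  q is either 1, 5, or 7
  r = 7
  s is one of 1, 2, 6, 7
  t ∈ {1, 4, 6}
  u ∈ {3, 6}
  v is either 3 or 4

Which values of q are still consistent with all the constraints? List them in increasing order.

r has just one choice, so r = 7. Strike 7 from q, s.
No further eliminations apply; q can still be any of 1, 5.

1, 5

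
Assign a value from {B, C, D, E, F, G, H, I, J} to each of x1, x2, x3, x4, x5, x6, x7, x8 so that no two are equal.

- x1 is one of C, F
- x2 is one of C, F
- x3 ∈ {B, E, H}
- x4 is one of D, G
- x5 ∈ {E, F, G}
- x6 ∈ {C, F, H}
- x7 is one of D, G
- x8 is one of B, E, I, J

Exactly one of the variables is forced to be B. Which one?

The 2 variables x1 and x2 are confined to {C, F}, which locks those values in; drop them from x5, x6.
That leaves x6 = H. Remove H from x3.
x4 and x7 share exactly the 2 values {D, G}; by pigeonhole those values go to them, so strike D, G from x5.
x5 has just one choice, so x5 = E. Remove E from x3, x8.
So B goes to x3.

x3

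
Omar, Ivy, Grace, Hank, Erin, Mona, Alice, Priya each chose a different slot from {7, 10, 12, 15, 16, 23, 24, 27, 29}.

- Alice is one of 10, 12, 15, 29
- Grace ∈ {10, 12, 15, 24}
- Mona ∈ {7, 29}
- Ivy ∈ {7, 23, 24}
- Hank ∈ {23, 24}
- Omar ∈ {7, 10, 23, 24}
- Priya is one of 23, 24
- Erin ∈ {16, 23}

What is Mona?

The 8 variables draw from only 8 values {7, 10, 12, 15, 16, 23, 24, 29}, so each is used; only Erin can be 16, hence Erin = 16.
The 2 variables Hank and Priya are confined to {23, 24}, which locks those values in; drop them from Omar, Ivy, Grace.
Ivy has just one choice, so Ivy = 7. Remove 7 from Omar, Mona.
So Mona = 29.

29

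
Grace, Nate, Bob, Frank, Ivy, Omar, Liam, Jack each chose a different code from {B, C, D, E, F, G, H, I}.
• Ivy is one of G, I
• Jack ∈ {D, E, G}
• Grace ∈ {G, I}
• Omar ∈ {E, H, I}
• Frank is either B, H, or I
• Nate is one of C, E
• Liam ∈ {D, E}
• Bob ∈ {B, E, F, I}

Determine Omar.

The 8 variables draw from only 8 values {B, C, D, E, F, G, H, I}, so each is used; only Nate can be C, hence Nate = C.
The 7 still-open variables draw from only 7 values {B, D, E, F, G, H, I}, so each is used; only Bob can be F, hence Bob = F.
Among the 6 still-open variables, B fits only Frank (and all 6 values in {B, D, E, G, H, I} must be used), so Frank = B.
The 5 still-open variables draw from only 5 values {D, E, G, H, I}, so each is used; only Omar can be H, hence Omar = H.

H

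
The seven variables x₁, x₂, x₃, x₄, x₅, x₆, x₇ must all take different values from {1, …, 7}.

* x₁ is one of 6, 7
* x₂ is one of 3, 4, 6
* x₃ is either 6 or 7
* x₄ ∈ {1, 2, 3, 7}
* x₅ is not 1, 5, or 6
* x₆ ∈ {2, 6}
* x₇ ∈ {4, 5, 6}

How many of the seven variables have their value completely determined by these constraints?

Among the 7 variables, 1 fits only x₄ (and all 7 values in {1, 2, 3, 4, 5, 6, 7} must be used), so x₄ = 1.
The 6 still-open variables draw from only 6 values {2, 3, 4, 5, 6, 7}, so each is used; only x₇ can be 5, hence x₇ = 5.
The 2 variables x₁ and x₃ are confined to {6, 7}, which locks those values in; drop them from x₂, x₅, x₆.
x₆ has just one choice, so x₆ = 2. Strike 2 from x₅.
Determined: x₄=1, x₆=2, x₇=5. The other variables each still have more than one consistent value. That makes 3.

3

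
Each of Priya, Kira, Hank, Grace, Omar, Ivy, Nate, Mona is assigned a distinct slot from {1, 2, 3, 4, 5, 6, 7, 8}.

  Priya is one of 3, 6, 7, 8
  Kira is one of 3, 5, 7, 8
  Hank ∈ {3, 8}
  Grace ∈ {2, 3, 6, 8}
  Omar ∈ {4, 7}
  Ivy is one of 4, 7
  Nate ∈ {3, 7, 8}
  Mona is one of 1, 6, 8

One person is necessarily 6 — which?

Among the 8 variables, 1 fits only Mona (and all 8 values in {1, 2, 3, 4, 5, 6, 7, 8} must be used), so Mona = 1.
The 7 still-open variables draw from only 7 values {2, 3, 4, 5, 6, 7, 8}, so each is used; only Grace can be 2, hence Grace = 2.
Among the 6 still-open variables, 5 fits only Kira (and all 6 values in {3, 4, 5, 6, 7, 8} must be used), so Kira = 5.
Among the 5 still-open variables, 6 fits only Priya (and all 5 values in {3, 4, 6, 7, 8} must be used), so Priya = 6.

Priya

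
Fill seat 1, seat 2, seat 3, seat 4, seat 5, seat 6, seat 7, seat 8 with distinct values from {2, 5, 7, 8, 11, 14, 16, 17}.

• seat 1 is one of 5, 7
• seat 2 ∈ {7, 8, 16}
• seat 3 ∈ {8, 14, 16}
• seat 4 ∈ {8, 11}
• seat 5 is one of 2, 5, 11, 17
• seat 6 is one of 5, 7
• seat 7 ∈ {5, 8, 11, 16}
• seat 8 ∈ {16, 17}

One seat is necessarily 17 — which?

The 8 variables together cover exactly {2, 5, 7, 8, 11, 14, 16, 17} — 8 values for 8 variables — and 2 appears only in seat 5's list, so seat 5 = 2.
The 7 still-open variables draw from only 7 values {5, 7, 8, 11, 14, 16, 17}, so each is used; only seat 3 can be 14, hence seat 3 = 14.
The 6 still-open variables together cover exactly {5, 7, 8, 11, 16, 17} — 6 values for 6 variables — and 17 appears only in seat 8's list, so seat 8 = 17.

seat 8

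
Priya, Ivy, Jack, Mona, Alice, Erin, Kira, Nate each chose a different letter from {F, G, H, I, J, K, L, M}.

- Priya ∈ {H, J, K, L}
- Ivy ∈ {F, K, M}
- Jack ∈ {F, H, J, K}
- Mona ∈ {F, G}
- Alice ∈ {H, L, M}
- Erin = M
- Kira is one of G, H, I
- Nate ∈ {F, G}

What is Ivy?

Erin has just one choice, so Erin = M. So Ivy, Alice can't be M.
Among the 7 still-open variables, I fits only Kira (and all 7 values in {F, G, H, I, J, K, L} must be used), so Kira = I.
The 2 variables Mona and Nate are confined to {F, G}, which locks those values in; drop them from Ivy, Jack.
So Ivy = K.

K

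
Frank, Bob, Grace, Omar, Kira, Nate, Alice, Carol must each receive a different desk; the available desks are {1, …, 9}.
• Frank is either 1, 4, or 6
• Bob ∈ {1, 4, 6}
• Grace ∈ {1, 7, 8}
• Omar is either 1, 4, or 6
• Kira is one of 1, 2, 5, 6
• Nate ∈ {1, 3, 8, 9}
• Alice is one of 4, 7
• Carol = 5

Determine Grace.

Carol must be 5 (only option left). Strike 5 from Kira.
The 3 variables Frank, Bob, Omar are confined to {1, 4, 6}, which locks those values in; drop them from Grace, Kira, Nate, Alice.
That leaves Kira = 2.
Alice has just one choice, so Alice = 7. So Grace can't be 7.
So Grace = 8.

8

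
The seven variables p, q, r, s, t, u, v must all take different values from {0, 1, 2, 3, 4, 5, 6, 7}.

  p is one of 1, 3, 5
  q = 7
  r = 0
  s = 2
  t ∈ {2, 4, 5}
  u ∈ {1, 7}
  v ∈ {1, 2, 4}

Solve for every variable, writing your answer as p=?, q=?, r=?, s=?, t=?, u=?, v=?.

q must be 7 (only option left). Eliminate 7 elsewhere: u.
That leaves r = 0.
That leaves s = 2. Strike 2 from t, v.
u must be 1 (only option left). Strike 1 from p, v.
v must be 4 (only option left). Eliminate 4 elsewhere: t.
t's domain is down to {5}, so t = 5. Strike 5 from p.
p's domain is down to {3}, so p = 3.

p=3, q=7, r=0, s=2, t=5, u=1, v=4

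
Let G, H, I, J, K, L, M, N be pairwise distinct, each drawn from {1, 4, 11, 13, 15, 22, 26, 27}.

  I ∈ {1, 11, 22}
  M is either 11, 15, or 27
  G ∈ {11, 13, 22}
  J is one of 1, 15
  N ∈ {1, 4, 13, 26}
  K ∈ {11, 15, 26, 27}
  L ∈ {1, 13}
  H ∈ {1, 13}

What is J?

15

The 8 variables draw from only 8 values {1, 4, 11, 13, 15, 22, 26, 27}, so each is used; only N can be 4, hence N = 4.
The 7 still-open variables draw from only 7 values {1, 11, 13, 15, 22, 26, 27}, so each is used; only K can be 26, hence K = 26.
The 6 still-open variables draw from only 6 values {1, 11, 13, 15, 22, 27}, so each is used; only M can be 27, hence M = 27.
The 5 still-open variables together cover exactly {1, 11, 13, 15, 22} — 5 values for 5 variables — and 15 appears only in J's list, so J = 15.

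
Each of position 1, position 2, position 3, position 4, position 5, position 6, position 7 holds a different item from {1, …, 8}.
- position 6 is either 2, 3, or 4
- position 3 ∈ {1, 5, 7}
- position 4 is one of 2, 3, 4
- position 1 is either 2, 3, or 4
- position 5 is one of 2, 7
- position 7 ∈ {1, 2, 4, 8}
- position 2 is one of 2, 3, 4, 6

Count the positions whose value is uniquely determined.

2

position 1, position 4, position 6 between them cover only {2, 3, 4} — a naked triple. Remove those values from position 2, position 5, position 7.
position 2's domain is down to {6}, so position 2 = 6.
position 5's domain is down to {7}, so position 5 = 7. Eliminate 7 elsewhere: position 3.
Determined: position 2=6, position 5=7. The other positions each still have more than one consistent value. That makes 2.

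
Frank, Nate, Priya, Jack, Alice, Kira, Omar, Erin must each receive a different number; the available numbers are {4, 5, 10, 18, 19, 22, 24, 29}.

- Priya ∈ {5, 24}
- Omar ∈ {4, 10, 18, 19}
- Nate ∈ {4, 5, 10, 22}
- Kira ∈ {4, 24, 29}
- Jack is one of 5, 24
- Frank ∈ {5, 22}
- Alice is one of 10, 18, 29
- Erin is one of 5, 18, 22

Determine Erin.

Among the 8 variables, 19 fits only Omar (and all 8 values in {4, 5, 10, 18, 19, 22, 24, 29} must be used), so Omar = 19.
Priya and Jack share exactly the 2 values {5, 24}; by pigeonhole those values go to them, so strike 5, 24 from Frank, Nate, Kira, Erin.
Frank's domain is down to {22}, so Frank = 22. So Nate, Erin can't be 22.
So Erin = 18.

18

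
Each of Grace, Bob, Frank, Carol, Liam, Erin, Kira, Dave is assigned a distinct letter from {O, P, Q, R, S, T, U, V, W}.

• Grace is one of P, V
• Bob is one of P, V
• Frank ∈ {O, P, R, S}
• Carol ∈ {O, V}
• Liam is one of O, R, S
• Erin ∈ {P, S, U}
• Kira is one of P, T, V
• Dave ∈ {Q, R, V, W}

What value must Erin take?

U

Grace and Bob share exactly the 2 values {P, V}; by pigeonhole those values go to them, so strike P, V from Frank, Carol, Erin, Kira, Dave.
That leaves Carol = O. Strike O from Frank, Liam.
Kira has just one choice, so Kira = T.
The 2 variables Frank and Liam are confined to {R, S}, which locks those values in; drop them from Erin, Dave.
So Erin = U.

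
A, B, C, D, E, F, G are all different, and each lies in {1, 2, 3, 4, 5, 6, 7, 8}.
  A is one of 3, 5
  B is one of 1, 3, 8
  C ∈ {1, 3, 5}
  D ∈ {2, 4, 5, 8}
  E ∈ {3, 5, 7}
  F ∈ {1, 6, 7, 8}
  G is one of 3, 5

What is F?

6

The 2 variables A and G are confined to {3, 5}, which locks those values in; drop them from B, C, D, E.
C's domain is down to {1}, so C = 1. So B, F can't be 1.
E has just one choice, so E = 7. Remove 7 from F.
B has just one choice, so B = 8. Remove 8 from D, F.
So F = 6.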